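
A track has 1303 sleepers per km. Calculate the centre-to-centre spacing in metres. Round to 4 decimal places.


Spacing = 1000 m / number of sleepers
Spacing = 1000 / 1303
Spacing = 0.7675 m

0.7675


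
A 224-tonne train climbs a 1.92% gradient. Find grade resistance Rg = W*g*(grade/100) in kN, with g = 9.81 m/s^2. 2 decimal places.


Rg = W * 9.81 * grade / 100
Rg = 224 * 9.81 * 1.92 / 100
Rg = 2197.44 * 0.0192
Rg = 42.19 kN

42.19


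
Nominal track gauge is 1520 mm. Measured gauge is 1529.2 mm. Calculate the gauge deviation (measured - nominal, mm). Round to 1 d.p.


Deviation = measured - nominal
Deviation = 1529.2 - 1520
Deviation = 9.2 mm

9.2


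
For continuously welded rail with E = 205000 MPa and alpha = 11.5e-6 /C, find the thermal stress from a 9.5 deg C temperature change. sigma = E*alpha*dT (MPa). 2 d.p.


sigma = E * alpha * dT
sigma = 205000 * 11.5e-6 * 9.5
sigma = 2.3575 * 9.5
sigma = 22.40 MPa

22.40


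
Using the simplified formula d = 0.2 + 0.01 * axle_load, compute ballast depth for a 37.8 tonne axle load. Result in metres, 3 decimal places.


d = 0.2 + 0.01 * 37.8
d = 0.2 + 0.378
d = 0.578 m

0.578


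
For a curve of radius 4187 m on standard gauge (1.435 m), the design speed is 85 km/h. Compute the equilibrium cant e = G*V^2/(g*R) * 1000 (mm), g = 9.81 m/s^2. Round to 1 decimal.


Convert speed: V = 85 / 3.6 = 23.6111 m/s
Apply formula: e = 1.435 * 23.6111^2 / (9.81 * 4187)
e = 1.435 * 557.4846 / 41074.47
e = 0.019477 m = 19.5 mm

19.5


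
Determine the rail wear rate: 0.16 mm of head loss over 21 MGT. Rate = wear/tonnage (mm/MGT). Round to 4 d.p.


Wear rate = total wear / cumulative tonnage
Rate = 0.16 / 21
Rate = 0.0076 mm/MGT

0.0076


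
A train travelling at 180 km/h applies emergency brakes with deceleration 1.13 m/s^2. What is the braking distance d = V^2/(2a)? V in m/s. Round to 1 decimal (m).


Convert speed: V = 180 / 3.6 = 50.0 m/s
V^2 = 2500.0
d = 2500.0 / (2 * 1.13)
d = 2500.0 / 2.26
d = 1106.2 m

1106.2


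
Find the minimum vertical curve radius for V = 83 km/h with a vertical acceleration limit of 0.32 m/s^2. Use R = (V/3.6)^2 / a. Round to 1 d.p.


Convert speed: V = 83 / 3.6 = 23.0556 m/s
V^2 = 531.5586 m^2/s^2
R_v = 531.5586 / 0.32
R_v = 1661.1 m

1661.1


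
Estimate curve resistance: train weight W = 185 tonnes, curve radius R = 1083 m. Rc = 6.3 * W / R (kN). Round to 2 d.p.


Rc = 6.3 * W / R
Rc = 6.3 * 185 / 1083
Rc = 1165.5 / 1083
Rc = 1.08 kN

1.08


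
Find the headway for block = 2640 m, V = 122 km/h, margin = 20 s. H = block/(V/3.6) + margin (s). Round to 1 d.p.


V = 122 / 3.6 = 33.8889 m/s
Block traversal time = 2640 / 33.8889 = 77.9016 s
Headway = 77.9016 + 20
Headway = 97.9 s

97.9


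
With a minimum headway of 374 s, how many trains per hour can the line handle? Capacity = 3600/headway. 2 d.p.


Capacity = 3600 / headway
Capacity = 3600 / 374
Capacity = 9.63 trains/hour

9.63


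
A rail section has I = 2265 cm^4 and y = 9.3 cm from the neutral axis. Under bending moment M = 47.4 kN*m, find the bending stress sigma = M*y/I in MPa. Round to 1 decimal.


Convert units:
M = 47.4 kN*m = 47400000 N*mm
y = 9.3 cm = 93 mm
I = 2265 cm^4 = 22650000 mm^4
sigma = 47400000 * 93 / 22650000
sigma = 194.6 MPa

194.6


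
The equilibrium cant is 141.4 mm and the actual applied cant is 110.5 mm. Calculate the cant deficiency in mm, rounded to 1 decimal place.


Cant deficiency = equilibrium cant - actual cant
CD = 141.4 - 110.5
CD = 30.9 mm

30.9


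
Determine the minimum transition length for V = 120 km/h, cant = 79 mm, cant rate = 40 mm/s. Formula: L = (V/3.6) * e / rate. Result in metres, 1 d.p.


Convert speed: V = 120 / 3.6 = 33.3333 m/s
L = 33.3333 * 79 / 40
L = 2633.3333 / 40
L = 65.8 m

65.8


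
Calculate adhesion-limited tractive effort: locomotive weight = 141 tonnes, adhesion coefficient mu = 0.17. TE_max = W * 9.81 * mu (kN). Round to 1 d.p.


TE_max = W * g * mu
TE_max = 141 * 9.81 * 0.17
TE_max = 1383.21 * 0.17
TE_max = 235.1 kN

235.1


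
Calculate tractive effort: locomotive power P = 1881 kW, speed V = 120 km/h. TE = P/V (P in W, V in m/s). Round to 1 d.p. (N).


Convert: P = 1881 kW = 1881000 W
V = 120 / 3.6 = 33.3333 m/s
TE = 1881000 / 33.3333
TE = 56430.0 N

56430.0


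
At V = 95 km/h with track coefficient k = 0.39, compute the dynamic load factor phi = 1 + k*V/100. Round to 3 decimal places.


phi = 1 + k * V / 100
phi = 1 + 0.39 * 95 / 100
phi = 1 + 0.3705
phi = 1.371

1.371


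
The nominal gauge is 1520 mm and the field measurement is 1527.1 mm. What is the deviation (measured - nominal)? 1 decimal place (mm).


Deviation = measured - nominal
Deviation = 1527.1 - 1520
Deviation = 7.1 mm

7.1


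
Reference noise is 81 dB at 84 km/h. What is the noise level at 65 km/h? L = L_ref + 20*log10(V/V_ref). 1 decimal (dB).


V/V_ref = 65 / 84 = 0.77381
log10(0.77381) = -0.111366
20 * -0.111366 = -2.2273
L = 81 + -2.2273 = 78.8 dB

78.8


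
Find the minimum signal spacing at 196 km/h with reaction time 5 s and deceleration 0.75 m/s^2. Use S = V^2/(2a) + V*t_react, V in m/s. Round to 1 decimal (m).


V = 196 / 3.6 = 54.4444 m/s
Braking distance = 54.4444^2 / (2*0.75) = 1976.1317 m
Sighting distance = 54.4444 * 5 = 272.2222 m
S = 1976.1317 + 272.2222 = 2248.4 m

2248.4


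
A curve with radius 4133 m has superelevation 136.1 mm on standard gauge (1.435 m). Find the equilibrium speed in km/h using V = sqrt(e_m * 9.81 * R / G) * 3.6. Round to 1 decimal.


Convert cant: e = 136.1 mm = 0.1361 m
V_ms = sqrt(0.1361 * 9.81 * 4133 / 1.435)
V_ms = sqrt(3845.392162) = 62.0112 m/s
V = 62.0112 * 3.6 = 223.2 km/h

223.2


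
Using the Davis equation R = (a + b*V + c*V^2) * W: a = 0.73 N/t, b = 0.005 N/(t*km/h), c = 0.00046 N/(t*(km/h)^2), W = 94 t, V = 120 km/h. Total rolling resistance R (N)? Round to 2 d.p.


b*V = 0.005 * 120 = 0.6
c*V^2 = 0.00046 * 14400 = 6.624
R_per_t = 0.73 + 0.6 + 6.624 = 7.954 N/t
R_total = 7.954 * 94 = 747.68 N

747.68


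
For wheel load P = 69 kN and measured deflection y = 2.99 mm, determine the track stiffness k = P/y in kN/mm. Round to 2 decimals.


Track stiffness k = P / y
k = 69 / 2.99
k = 23.08 kN/mm

23.08


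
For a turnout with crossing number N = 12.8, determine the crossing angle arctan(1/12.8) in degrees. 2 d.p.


1/N = 1/12.8 = 0.078125
angle = arctan(0.078125) = 0.077967 rad
angle = 0.077967 * 180/pi = 4.47 degrees

4.47


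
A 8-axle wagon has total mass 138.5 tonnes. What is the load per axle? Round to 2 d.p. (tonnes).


Load per axle = total weight / number of axles
Load = 138.5 / 8
Load = 17.31 tonnes

17.31


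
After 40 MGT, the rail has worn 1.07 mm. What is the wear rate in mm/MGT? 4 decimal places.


Wear rate = total wear / cumulative tonnage
Rate = 1.07 / 40
Rate = 0.0268 mm/MGT

0.0268


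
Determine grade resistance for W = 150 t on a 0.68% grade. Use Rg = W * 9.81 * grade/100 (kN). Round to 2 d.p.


Rg = W * 9.81 * grade / 100
Rg = 150 * 9.81 * 0.68 / 100
Rg = 1471.5 * 0.0068
Rg = 10.01 kN

10.01


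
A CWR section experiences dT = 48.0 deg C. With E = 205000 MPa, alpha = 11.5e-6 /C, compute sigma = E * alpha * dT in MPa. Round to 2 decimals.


sigma = E * alpha * dT
sigma = 205000 * 11.5e-6 * 48.0
sigma = 2.3575 * 48.0
sigma = 113.16 MPa

113.16


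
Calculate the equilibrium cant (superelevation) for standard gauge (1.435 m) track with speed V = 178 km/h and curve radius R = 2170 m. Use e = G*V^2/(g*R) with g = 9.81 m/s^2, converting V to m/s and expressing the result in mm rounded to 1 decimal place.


Convert speed: V = 178 / 3.6 = 49.4444 m/s
Apply formula: e = 1.435 * 49.4444^2 / (9.81 * 2170)
e = 1.435 * 2444.7531 / 21287.7
e = 0.1648 m = 164.8 mm

164.8


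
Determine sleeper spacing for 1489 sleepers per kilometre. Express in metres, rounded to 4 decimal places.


Spacing = 1000 m / number of sleepers
Spacing = 1000 / 1489
Spacing = 0.6716 m

0.6716


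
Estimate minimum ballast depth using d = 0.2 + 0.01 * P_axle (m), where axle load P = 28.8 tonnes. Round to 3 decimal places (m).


d = 0.2 + 0.01 * 28.8
d = 0.2 + 0.288
d = 0.488 m

0.488


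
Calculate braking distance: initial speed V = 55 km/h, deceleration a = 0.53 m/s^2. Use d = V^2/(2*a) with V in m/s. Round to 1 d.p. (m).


Convert speed: V = 55 / 3.6 = 15.2778 m/s
V^2 = 233.4105
d = 233.4105 / (2 * 0.53)
d = 233.4105 / 1.06
d = 220.2 m

220.2


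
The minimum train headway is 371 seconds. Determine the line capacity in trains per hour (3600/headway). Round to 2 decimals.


Capacity = 3600 / headway
Capacity = 3600 / 371
Capacity = 9.70 trains/hour

9.70


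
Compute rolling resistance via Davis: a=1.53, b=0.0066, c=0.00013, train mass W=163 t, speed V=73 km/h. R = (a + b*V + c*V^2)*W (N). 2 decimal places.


b*V = 0.0066 * 73 = 0.4818
c*V^2 = 0.00013 * 5329 = 0.69277
R_per_t = 1.53 + 0.4818 + 0.69277 = 2.70457 N/t
R_total = 2.70457 * 163 = 440.84 N

440.84


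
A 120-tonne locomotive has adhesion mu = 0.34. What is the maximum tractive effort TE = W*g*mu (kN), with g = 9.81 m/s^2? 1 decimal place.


TE_max = W * g * mu
TE_max = 120 * 9.81 * 0.34
TE_max = 1177.2 * 0.34
TE_max = 400.2 kN

400.2


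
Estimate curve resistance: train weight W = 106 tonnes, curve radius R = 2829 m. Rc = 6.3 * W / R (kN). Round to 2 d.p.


Rc = 6.3 * W / R
Rc = 6.3 * 106 / 2829
Rc = 667.8 / 2829
Rc = 0.24 kN

0.24


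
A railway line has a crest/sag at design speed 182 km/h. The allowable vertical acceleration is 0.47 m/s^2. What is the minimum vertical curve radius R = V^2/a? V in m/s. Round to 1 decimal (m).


Convert speed: V = 182 / 3.6 = 50.5556 m/s
V^2 = 2555.8642 m^2/s^2
R_v = 2555.8642 / 0.47
R_v = 5438.0 m

5438.0


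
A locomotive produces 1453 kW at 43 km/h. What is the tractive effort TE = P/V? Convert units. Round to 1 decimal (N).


Convert: P = 1453 kW = 1453000 W
V = 43 / 3.6 = 11.9444 m/s
TE = 1453000 / 11.9444
TE = 121646.5 N

121646.5


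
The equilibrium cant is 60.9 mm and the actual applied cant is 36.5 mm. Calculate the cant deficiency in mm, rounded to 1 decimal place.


Cant deficiency = equilibrium cant - actual cant
CD = 60.9 - 36.5
CD = 24.4 mm

24.4


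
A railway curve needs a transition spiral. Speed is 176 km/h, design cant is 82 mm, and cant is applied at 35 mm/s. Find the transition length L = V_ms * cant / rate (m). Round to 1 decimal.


Convert speed: V = 176 / 3.6 = 48.8889 m/s
L = 48.8889 * 82 / 35
L = 4008.8889 / 35
L = 114.5 m

114.5


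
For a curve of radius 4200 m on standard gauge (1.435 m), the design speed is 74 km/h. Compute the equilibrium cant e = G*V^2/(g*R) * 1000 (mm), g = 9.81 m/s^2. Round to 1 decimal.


Convert speed: V = 74 / 3.6 = 20.5556 m/s
Apply formula: e = 1.435 * 20.5556^2 / (9.81 * 4200)
e = 1.435 * 422.5309 / 41202.0
e = 0.014716 m = 14.7 mm

14.7


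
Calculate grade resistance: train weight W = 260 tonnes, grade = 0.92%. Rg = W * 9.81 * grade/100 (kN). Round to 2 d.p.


Rg = W * 9.81 * grade / 100
Rg = 260 * 9.81 * 0.92 / 100
Rg = 2550.6 * 0.0092
Rg = 23.47 kN

23.47


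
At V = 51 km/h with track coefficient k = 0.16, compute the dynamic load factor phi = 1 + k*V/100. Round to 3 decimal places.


phi = 1 + k * V / 100
phi = 1 + 0.16 * 51 / 100
phi = 1 + 0.0816
phi = 1.082

1.082


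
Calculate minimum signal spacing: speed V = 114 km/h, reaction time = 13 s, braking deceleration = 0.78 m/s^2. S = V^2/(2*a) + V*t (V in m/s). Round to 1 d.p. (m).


V = 114 / 3.6 = 31.6667 m/s
Braking distance = 31.6667^2 / (2*0.78) = 642.8063 m
Sighting distance = 31.6667 * 13 = 411.6667 m
S = 642.8063 + 411.6667 = 1054.5 m

1054.5


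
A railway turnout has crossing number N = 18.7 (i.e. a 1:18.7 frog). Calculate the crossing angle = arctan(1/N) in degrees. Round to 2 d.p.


1/N = 1/18.7 = 0.053476
angle = arctan(0.053476) = 0.053425 rad
angle = 0.053425 * 180/pi = 3.06 degrees

3.06


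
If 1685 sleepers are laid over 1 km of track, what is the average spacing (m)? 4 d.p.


Spacing = 1000 m / number of sleepers
Spacing = 1000 / 1685
Spacing = 0.5935 m

0.5935


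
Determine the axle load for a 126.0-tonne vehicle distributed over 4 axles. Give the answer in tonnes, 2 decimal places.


Load per axle = total weight / number of axles
Load = 126.0 / 4
Load = 31.50 tonnes

31.50


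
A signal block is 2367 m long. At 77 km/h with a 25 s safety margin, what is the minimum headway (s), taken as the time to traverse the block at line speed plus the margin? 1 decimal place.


V = 77 / 3.6 = 21.3889 m/s
Block traversal time = 2367 / 21.3889 = 110.6649 s
Headway = 110.6649 + 25
Headway = 135.7 s

135.7


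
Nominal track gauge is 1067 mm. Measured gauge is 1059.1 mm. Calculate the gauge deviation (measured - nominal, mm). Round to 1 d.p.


Deviation = measured - nominal
Deviation = 1059.1 - 1067
Deviation = -7.9 mm

-7.9


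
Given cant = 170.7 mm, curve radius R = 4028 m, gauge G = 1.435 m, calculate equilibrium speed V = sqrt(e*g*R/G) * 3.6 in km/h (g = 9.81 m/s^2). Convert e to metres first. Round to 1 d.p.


Convert cant: e = 170.7 mm = 0.1707 m
V_ms = sqrt(0.1707 * 9.81 * 4028 / 1.435)
V_ms = sqrt(4700.457056) = 68.5599 m/s
V = 68.5599 * 3.6 = 246.8 km/h

246.8


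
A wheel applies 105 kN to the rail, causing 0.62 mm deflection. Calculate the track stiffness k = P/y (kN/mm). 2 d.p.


Track stiffness k = P / y
k = 105 / 0.62
k = 169.35 kN/mm

169.35


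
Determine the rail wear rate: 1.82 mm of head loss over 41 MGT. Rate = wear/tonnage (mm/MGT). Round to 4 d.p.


Wear rate = total wear / cumulative tonnage
Rate = 1.82 / 41
Rate = 0.0444 mm/MGT

0.0444


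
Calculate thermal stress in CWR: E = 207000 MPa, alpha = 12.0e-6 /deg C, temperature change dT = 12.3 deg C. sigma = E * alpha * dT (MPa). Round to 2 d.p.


sigma = E * alpha * dT
sigma = 207000 * 12.0e-6 * 12.3
sigma = 2.484 * 12.3
sigma = 30.55 MPa

30.55


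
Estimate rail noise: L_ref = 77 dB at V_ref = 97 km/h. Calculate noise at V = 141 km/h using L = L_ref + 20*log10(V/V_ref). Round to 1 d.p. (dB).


V/V_ref = 141 / 97 = 1.453608
log10(1.453608) = 0.162447
20 * 0.162447 = 3.2489
L = 77 + 3.2489 = 80.2 dB

80.2


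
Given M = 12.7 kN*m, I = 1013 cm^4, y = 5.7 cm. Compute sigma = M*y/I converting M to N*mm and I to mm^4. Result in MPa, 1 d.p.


Convert units:
M = 12.7 kN*m = 12700000 N*mm
y = 5.7 cm = 57 mm
I = 1013 cm^4 = 10130000 mm^4
sigma = 12700000 * 57 / 10130000
sigma = 71.5 MPa

71.5


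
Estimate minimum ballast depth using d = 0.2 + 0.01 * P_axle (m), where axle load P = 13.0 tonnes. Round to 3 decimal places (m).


d = 0.2 + 0.01 * 13.0
d = 0.2 + 0.13
d = 0.330 m

0.330


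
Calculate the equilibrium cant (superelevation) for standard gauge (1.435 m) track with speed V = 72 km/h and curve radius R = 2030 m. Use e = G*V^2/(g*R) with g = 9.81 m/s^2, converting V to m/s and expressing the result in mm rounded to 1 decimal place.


Convert speed: V = 72 / 3.6 = 20.0 m/s
Apply formula: e = 1.435 * 20.0^2 / (9.81 * 2030)
e = 1.435 * 400.0 / 19914.3
e = 0.028824 m = 28.8 mm

28.8


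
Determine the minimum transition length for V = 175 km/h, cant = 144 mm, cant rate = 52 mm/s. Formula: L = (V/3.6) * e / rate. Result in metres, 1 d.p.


Convert speed: V = 175 / 3.6 = 48.6111 m/s
L = 48.6111 * 144 / 52
L = 7000.0 / 52
L = 134.6 m

134.6


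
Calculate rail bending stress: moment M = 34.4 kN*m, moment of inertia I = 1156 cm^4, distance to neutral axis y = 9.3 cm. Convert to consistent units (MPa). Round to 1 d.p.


Convert units:
M = 34.4 kN*m = 34400000 N*mm
y = 9.3 cm = 93 mm
I = 1156 cm^4 = 11560000 mm^4
sigma = 34400000 * 93 / 11560000
sigma = 276.7 MPa

276.7


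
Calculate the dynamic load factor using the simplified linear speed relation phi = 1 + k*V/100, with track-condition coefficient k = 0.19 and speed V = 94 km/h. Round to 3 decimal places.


phi = 1 + k * V / 100
phi = 1 + 0.19 * 94 / 100
phi = 1 + 0.1786
phi = 1.179

1.179


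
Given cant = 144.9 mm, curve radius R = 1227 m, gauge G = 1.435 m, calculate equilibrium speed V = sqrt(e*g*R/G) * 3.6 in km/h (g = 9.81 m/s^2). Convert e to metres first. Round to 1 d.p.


Convert cant: e = 144.9 mm = 0.1449 m
V_ms = sqrt(0.1449 * 9.81 * 1227 / 1.435)
V_ms = sqrt(1215.430288) = 34.863 m/s
V = 34.863 * 3.6 = 125.5 km/h

125.5


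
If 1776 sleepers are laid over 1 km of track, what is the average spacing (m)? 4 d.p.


Spacing = 1000 m / number of sleepers
Spacing = 1000 / 1776
Spacing = 0.5631 m

0.5631


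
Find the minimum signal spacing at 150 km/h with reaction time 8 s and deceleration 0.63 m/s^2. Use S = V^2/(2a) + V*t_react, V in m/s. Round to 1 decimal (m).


V = 150 / 3.6 = 41.6667 m/s
Braking distance = 41.6667^2 / (2*0.63) = 1377.866 m
Sighting distance = 41.6667 * 8 = 333.3333 m
S = 1377.866 + 333.3333 = 1711.2 m

1711.2


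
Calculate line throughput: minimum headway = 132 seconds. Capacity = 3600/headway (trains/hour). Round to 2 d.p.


Capacity = 3600 / headway
Capacity = 3600 / 132
Capacity = 27.27 trains/hour

27.27


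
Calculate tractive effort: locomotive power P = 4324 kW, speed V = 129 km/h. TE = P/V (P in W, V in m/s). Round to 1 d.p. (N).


Convert: P = 4324 kW = 4324000 W
V = 129 / 3.6 = 35.8333 m/s
TE = 4324000 / 35.8333
TE = 120669.8 N

120669.8


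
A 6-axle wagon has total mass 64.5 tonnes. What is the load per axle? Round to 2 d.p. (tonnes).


Load per axle = total weight / number of axles
Load = 64.5 / 6
Load = 10.75 tonnes

10.75


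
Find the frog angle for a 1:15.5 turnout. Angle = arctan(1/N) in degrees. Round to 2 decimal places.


1/N = 1/15.5 = 0.064516
angle = arctan(0.064516) = 0.064427 rad
angle = 0.064427 * 180/pi = 3.69 degrees

3.69


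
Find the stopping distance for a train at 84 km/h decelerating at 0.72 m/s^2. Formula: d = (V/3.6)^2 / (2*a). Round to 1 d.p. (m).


Convert speed: V = 84 / 3.6 = 23.3333 m/s
V^2 = 544.4444
d = 544.4444 / (2 * 0.72)
d = 544.4444 / 1.44
d = 378.1 m

378.1


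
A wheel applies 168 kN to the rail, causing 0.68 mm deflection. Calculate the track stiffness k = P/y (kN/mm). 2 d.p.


Track stiffness k = P / y
k = 168 / 0.68
k = 247.06 kN/mm

247.06


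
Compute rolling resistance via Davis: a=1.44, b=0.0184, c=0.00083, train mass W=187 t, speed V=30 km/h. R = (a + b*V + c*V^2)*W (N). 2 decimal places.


b*V = 0.0184 * 30 = 0.552
c*V^2 = 0.00083 * 900 = 0.747
R_per_t = 1.44 + 0.552 + 0.747 = 2.739 N/t
R_total = 2.739 * 187 = 512.19 N

512.19


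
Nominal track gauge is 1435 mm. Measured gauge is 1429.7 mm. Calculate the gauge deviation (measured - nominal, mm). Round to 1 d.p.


Deviation = measured - nominal
Deviation = 1429.7 - 1435
Deviation = -5.3 mm

-5.3


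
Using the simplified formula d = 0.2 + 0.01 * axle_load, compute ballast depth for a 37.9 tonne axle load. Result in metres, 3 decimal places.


d = 0.2 + 0.01 * 37.9
d = 0.2 + 0.379
d = 0.579 m

0.579


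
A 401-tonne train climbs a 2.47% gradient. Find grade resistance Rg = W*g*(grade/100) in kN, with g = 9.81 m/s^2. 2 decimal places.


Rg = W * 9.81 * grade / 100
Rg = 401 * 9.81 * 2.47 / 100
Rg = 3933.81 * 0.0247
Rg = 97.17 kN

97.17


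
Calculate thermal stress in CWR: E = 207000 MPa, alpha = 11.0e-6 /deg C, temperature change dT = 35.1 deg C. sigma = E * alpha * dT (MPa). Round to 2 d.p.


sigma = E * alpha * dT
sigma = 207000 * 11.0e-6 * 35.1
sigma = 2.277 * 35.1
sigma = 79.92 MPa

79.92


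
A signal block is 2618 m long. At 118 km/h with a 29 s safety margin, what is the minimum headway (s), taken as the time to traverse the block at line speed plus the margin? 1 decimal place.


V = 118 / 3.6 = 32.7778 m/s
Block traversal time = 2618 / 32.7778 = 79.8712 s
Headway = 79.8712 + 29
Headway = 108.9 s

108.9


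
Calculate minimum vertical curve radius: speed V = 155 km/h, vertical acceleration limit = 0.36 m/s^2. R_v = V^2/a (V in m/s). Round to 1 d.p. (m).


Convert speed: V = 155 / 3.6 = 43.0556 m/s
V^2 = 1853.7809 m^2/s^2
R_v = 1853.7809 / 0.36
R_v = 5149.4 m

5149.4


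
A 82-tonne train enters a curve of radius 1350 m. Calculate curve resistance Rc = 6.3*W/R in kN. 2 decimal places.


Rc = 6.3 * W / R
Rc = 6.3 * 82 / 1350
Rc = 516.6 / 1350
Rc = 0.38 kN

0.38


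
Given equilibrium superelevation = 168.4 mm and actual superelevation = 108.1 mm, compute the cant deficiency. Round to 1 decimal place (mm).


Cant deficiency = equilibrium cant - actual cant
CD = 168.4 - 108.1
CD = 60.3 mm

60.3


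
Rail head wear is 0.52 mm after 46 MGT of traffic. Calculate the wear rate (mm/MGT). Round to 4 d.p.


Wear rate = total wear / cumulative tonnage
Rate = 0.52 / 46
Rate = 0.0113 mm/MGT

0.0113


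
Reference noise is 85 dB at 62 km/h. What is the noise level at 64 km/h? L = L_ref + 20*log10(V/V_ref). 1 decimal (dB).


V/V_ref = 64 / 62 = 1.032258
log10(1.032258) = 0.013788
20 * 0.013788 = 0.2758
L = 85 + 0.2758 = 85.3 dB

85.3


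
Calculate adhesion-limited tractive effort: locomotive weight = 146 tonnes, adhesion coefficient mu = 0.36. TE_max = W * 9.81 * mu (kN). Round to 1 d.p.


TE_max = W * g * mu
TE_max = 146 * 9.81 * 0.36
TE_max = 1432.26 * 0.36
TE_max = 515.6 kN

515.6


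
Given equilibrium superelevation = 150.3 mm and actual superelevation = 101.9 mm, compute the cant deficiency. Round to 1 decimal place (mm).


Cant deficiency = equilibrium cant - actual cant
CD = 150.3 - 101.9
CD = 48.4 mm

48.4


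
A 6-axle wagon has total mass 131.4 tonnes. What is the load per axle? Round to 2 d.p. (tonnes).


Load per axle = total weight / number of axles
Load = 131.4 / 6
Load = 21.90 tonnes

21.90


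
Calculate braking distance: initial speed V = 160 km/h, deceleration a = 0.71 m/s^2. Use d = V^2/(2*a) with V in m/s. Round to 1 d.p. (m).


Convert speed: V = 160 / 3.6 = 44.4444 m/s
V^2 = 1975.3086
d = 1975.3086 / (2 * 0.71)
d = 1975.3086 / 1.42
d = 1391.1 m

1391.1


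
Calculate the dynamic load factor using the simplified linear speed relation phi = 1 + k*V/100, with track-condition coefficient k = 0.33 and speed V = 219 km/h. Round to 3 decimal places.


phi = 1 + k * V / 100
phi = 1 + 0.33 * 219 / 100
phi = 1 + 0.7227
phi = 1.723

1.723


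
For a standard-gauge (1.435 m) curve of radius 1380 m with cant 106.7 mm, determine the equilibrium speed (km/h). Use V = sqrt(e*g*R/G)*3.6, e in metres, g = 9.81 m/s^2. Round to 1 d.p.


Convert cant: e = 106.7 mm = 0.1067 m
V_ms = sqrt(0.1067 * 9.81 * 1380 / 1.435)
V_ms = sqrt(1006.608544) = 31.7271 m/s
V = 31.7271 * 3.6 = 114.2 km/h

114.2


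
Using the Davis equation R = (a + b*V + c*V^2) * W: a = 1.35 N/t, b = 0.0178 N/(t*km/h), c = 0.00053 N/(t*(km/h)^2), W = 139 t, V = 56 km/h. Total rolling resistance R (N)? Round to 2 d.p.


b*V = 0.0178 * 56 = 0.9968
c*V^2 = 0.00053 * 3136 = 1.66208
R_per_t = 1.35 + 0.9968 + 1.66208 = 4.00888 N/t
R_total = 4.00888 * 139 = 557.23 N

557.23


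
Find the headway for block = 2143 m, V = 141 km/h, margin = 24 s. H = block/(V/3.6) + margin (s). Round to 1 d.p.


V = 141 / 3.6 = 39.1667 m/s
Block traversal time = 2143 / 39.1667 = 54.7149 s
Headway = 54.7149 + 24
Headway = 78.7 s

78.7


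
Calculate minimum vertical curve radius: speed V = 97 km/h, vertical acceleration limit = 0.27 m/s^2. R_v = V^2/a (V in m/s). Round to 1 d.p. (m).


Convert speed: V = 97 / 3.6 = 26.9444 m/s
V^2 = 726.0031 m^2/s^2
R_v = 726.0031 / 0.27
R_v = 2688.9 m

2688.9


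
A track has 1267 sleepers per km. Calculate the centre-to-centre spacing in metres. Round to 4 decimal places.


Spacing = 1000 m / number of sleepers
Spacing = 1000 / 1267
Spacing = 0.7893 m

0.7893


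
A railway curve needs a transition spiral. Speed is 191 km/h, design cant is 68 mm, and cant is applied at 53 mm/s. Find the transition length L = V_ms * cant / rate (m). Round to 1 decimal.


Convert speed: V = 191 / 3.6 = 53.0556 m/s
L = 53.0556 * 68 / 53
L = 3607.7778 / 53
L = 68.1 m

68.1


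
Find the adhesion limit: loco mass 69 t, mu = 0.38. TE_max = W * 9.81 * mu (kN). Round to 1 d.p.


TE_max = W * g * mu
TE_max = 69 * 9.81 * 0.38
TE_max = 676.89 * 0.38
TE_max = 257.2 kN

257.2


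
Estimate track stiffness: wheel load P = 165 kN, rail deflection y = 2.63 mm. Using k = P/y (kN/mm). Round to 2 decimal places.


Track stiffness k = P / y
k = 165 / 2.63
k = 62.74 kN/mm

62.74


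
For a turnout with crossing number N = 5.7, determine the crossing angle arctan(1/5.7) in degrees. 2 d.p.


1/N = 1/5.7 = 0.175439
angle = arctan(0.175439) = 0.173671 rad
angle = 0.173671 * 180/pi = 9.95 degrees

9.95


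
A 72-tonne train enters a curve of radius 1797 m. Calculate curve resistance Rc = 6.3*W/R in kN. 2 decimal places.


Rc = 6.3 * W / R
Rc = 6.3 * 72 / 1797
Rc = 453.6 / 1797
Rc = 0.25 kN

0.25


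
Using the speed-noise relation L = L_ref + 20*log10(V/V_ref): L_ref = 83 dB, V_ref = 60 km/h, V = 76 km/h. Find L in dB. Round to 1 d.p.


V/V_ref = 76 / 60 = 1.266667
log10(1.266667) = 0.102662
20 * 0.102662 = 2.0532
L = 83 + 2.0532 = 85.1 dB

85.1


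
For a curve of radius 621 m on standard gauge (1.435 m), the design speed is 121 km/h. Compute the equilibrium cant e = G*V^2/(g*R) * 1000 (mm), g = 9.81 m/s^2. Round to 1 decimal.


Convert speed: V = 121 / 3.6 = 33.6111 m/s
Apply formula: e = 1.435 * 33.6111^2 / (9.81 * 621)
e = 1.435 * 1129.7068 / 6092.01
e = 0.266107 m = 266.1 mm

266.1


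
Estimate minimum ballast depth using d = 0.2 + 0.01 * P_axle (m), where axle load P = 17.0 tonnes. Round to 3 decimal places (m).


d = 0.2 + 0.01 * 17.0
d = 0.2 + 0.17
d = 0.370 m

0.370


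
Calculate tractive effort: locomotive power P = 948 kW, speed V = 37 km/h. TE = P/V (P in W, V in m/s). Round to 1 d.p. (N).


Convert: P = 948 kW = 948000 W
V = 37 / 3.6 = 10.2778 m/s
TE = 948000 / 10.2778
TE = 92237.8 N

92237.8


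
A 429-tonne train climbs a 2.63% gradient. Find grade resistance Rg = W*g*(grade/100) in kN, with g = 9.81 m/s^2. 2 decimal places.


Rg = W * 9.81 * grade / 100
Rg = 429 * 9.81 * 2.63 / 100
Rg = 4208.49 * 0.0263
Rg = 110.68 kN

110.68


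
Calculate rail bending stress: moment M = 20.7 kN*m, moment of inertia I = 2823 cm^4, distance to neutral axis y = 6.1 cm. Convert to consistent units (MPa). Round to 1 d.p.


Convert units:
M = 20.7 kN*m = 20700000 N*mm
y = 6.1 cm = 61 mm
I = 2823 cm^4 = 28230000 mm^4
sigma = 20700000 * 61 / 28230000
sigma = 44.7 MPa

44.7


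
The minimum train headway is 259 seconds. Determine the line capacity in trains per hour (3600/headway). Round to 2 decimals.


Capacity = 3600 / headway
Capacity = 3600 / 259
Capacity = 13.90 trains/hour

13.90


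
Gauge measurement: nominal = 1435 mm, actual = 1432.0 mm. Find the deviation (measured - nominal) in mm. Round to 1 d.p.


Deviation = measured - nominal
Deviation = 1432.0 - 1435
Deviation = -3.0 mm

-3.0


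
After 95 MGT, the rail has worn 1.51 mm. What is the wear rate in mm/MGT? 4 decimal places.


Wear rate = total wear / cumulative tonnage
Rate = 1.51 / 95
Rate = 0.0159 mm/MGT

0.0159


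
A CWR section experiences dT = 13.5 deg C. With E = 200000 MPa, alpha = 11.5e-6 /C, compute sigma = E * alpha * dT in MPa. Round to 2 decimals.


sigma = E * alpha * dT
sigma = 200000 * 11.5e-6 * 13.5
sigma = 2.3 * 13.5
sigma = 31.05 MPa

31.05


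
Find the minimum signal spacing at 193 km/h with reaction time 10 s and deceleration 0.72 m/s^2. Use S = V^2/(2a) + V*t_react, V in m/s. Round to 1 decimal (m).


V = 193 / 3.6 = 53.6111 m/s
Braking distance = 53.6111^2 / (2*0.72) = 1995.9384 m
Sighting distance = 53.6111 * 10 = 536.1111 m
S = 1995.9384 + 536.1111 = 2532.0 m

2532.0


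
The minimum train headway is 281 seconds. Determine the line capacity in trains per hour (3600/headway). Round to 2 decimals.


Capacity = 3600 / headway
Capacity = 3600 / 281
Capacity = 12.81 trains/hour

12.81


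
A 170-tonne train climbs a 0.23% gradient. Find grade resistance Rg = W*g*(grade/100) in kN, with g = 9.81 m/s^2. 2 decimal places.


Rg = W * 9.81 * grade / 100
Rg = 170 * 9.81 * 0.23 / 100
Rg = 1667.7 * 0.0023
Rg = 3.84 kN

3.84


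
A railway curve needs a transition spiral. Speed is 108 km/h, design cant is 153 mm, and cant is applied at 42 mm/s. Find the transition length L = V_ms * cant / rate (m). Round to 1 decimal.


Convert speed: V = 108 / 3.6 = 30.0 m/s
L = 30.0 * 153 / 42
L = 4590.0 / 42
L = 109.3 m

109.3


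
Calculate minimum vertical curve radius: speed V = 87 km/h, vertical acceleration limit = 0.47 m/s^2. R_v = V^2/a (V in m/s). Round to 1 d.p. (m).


Convert speed: V = 87 / 3.6 = 24.1667 m/s
V^2 = 584.0278 m^2/s^2
R_v = 584.0278 / 0.47
R_v = 1242.6 m

1242.6


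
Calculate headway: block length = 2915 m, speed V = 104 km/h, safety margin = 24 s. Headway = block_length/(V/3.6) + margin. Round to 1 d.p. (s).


V = 104 / 3.6 = 28.8889 m/s
Block traversal time = 2915 / 28.8889 = 100.9038 s
Headway = 100.9038 + 24
Headway = 124.9 s

124.9


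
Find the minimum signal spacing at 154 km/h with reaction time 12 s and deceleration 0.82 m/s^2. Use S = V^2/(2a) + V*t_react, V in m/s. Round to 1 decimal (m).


V = 154 / 3.6 = 42.7778 m/s
Braking distance = 42.7778^2 / (2*0.82) = 1115.816 m
Sighting distance = 42.7778 * 12 = 513.3333 m
S = 1115.816 + 513.3333 = 1629.1 m

1629.1


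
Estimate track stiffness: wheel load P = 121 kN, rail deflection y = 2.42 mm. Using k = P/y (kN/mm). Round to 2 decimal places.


Track stiffness k = P / y
k = 121 / 2.42
k = 50.00 kN/mm

50.00


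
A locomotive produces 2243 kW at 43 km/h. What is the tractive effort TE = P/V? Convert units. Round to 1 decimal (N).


Convert: P = 2243 kW = 2243000 W
V = 43 / 3.6 = 11.9444 m/s
TE = 2243000 / 11.9444
TE = 187786.0 N

187786.0


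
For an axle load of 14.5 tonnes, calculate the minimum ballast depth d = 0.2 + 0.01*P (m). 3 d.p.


d = 0.2 + 0.01 * 14.5
d = 0.2 + 0.145
d = 0.345 m

0.345


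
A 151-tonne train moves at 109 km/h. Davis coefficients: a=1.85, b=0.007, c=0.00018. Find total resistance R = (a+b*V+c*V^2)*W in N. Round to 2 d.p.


b*V = 0.007 * 109 = 0.763
c*V^2 = 0.00018 * 11881 = 2.13858
R_per_t = 1.85 + 0.763 + 2.13858 = 4.75158 N/t
R_total = 4.75158 * 151 = 717.49 N

717.49


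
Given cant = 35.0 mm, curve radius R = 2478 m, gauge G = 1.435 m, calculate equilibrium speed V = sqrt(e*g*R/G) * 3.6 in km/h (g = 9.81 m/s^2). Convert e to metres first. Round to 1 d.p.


Convert cant: e = 35.0 mm = 0.0350 m
V_ms = sqrt(0.0350 * 9.81 * 2478 / 1.435)
V_ms = sqrt(592.906829) = 24.3497 m/s
V = 24.3497 * 3.6 = 87.7 km/h

87.7


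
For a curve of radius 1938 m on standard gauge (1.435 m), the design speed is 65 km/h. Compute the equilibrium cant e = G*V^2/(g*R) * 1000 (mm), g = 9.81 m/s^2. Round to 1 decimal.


Convert speed: V = 65 / 3.6 = 18.0556 m/s
Apply formula: e = 1.435 * 18.0556^2 / (9.81 * 1938)
e = 1.435 * 326.0031 / 19011.78
e = 0.024607 m = 24.6 mm

24.6


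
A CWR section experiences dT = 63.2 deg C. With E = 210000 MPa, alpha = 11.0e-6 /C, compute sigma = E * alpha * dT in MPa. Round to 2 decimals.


sigma = E * alpha * dT
sigma = 210000 * 11.0e-6 * 63.2
sigma = 2.31 * 63.2
sigma = 145.99 MPa

145.99


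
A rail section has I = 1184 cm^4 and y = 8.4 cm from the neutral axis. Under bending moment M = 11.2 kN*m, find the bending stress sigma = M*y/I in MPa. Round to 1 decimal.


Convert units:
M = 11.2 kN*m = 11200000 N*mm
y = 8.4 cm = 84 mm
I = 1184 cm^4 = 11840000 mm^4
sigma = 11200000 * 84 / 11840000
sigma = 79.5 MPa

79.5


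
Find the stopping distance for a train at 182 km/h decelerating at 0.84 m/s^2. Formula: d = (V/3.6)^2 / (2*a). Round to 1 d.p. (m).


Convert speed: V = 182 / 3.6 = 50.5556 m/s
V^2 = 2555.8642
d = 2555.8642 / (2 * 0.84)
d = 2555.8642 / 1.68
d = 1521.3 m

1521.3


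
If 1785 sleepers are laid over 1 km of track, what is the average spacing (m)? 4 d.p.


Spacing = 1000 m / number of sleepers
Spacing = 1000 / 1785
Spacing = 0.5602 m

0.5602


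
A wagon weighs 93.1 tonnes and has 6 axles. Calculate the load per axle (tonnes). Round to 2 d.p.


Load per axle = total weight / number of axles
Load = 93.1 / 6
Load = 15.52 tonnes

15.52


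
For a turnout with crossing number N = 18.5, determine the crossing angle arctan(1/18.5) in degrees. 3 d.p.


1/N = 1/18.5 = 0.054054
angle = arctan(0.054054) = 0.054002 rad
angle = 0.054002 * 180/pi = 3.094 degrees

3.094


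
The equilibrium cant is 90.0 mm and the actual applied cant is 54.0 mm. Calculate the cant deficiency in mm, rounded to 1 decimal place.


Cant deficiency = equilibrium cant - actual cant
CD = 90.0 - 54.0
CD = 36.0 mm

36.0


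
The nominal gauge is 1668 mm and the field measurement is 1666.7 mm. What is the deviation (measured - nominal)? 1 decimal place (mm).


Deviation = measured - nominal
Deviation = 1666.7 - 1668
Deviation = -1.3 mm

-1.3


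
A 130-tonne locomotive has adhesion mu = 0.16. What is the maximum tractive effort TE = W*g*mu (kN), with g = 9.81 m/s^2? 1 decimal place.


TE_max = W * g * mu
TE_max = 130 * 9.81 * 0.16
TE_max = 1275.3 * 0.16
TE_max = 204.0 kN

204.0


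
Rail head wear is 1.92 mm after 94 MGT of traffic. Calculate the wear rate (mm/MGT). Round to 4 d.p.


Wear rate = total wear / cumulative tonnage
Rate = 1.92 / 94
Rate = 0.0204 mm/MGT

0.0204


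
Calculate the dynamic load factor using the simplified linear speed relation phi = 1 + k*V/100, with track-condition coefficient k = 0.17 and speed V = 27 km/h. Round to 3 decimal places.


phi = 1 + k * V / 100
phi = 1 + 0.17 * 27 / 100
phi = 1 + 0.0459
phi = 1.046

1.046


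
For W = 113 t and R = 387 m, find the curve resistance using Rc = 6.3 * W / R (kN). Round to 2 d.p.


Rc = 6.3 * W / R
Rc = 6.3 * 113 / 387
Rc = 711.9 / 387
Rc = 1.84 kN

1.84


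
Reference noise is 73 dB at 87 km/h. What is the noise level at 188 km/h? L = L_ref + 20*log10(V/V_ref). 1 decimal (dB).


V/V_ref = 188 / 87 = 2.16092
log10(2.16092) = 0.334639
20 * 0.334639 = 6.6928
L = 73 + 6.6928 = 79.7 dB

79.7


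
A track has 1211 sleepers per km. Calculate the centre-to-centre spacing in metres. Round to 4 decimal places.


Spacing = 1000 m / number of sleepers
Spacing = 1000 / 1211
Spacing = 0.8258 m

0.8258


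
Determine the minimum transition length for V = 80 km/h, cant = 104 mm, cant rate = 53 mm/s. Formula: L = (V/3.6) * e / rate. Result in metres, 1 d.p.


Convert speed: V = 80 / 3.6 = 22.2222 m/s
L = 22.2222 * 104 / 53
L = 2311.1111 / 53
L = 43.6 m

43.6


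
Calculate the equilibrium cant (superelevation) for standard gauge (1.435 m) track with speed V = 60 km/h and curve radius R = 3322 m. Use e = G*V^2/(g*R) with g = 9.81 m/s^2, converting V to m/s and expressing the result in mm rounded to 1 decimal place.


Convert speed: V = 60 / 3.6 = 16.6667 m/s
Apply formula: e = 1.435 * 16.6667^2 / (9.81 * 3322)
e = 1.435 * 277.7778 / 32588.82
e = 0.012232 m = 12.2 mm

12.2


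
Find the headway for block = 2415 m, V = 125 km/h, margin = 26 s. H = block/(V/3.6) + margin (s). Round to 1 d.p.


V = 125 / 3.6 = 34.7222 m/s
Block traversal time = 2415 / 34.7222 = 69.552 s
Headway = 69.552 + 26
Headway = 95.6 s

95.6


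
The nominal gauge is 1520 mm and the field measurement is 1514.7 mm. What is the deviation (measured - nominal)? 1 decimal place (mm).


Deviation = measured - nominal
Deviation = 1514.7 - 1520
Deviation = -5.3 mm

-5.3


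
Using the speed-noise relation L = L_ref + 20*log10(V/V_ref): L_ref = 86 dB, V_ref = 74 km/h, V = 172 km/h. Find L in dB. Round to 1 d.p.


V/V_ref = 172 / 74 = 2.324324
log10(2.324324) = 0.366297
20 * 0.366297 = 7.3259
L = 86 + 7.3259 = 93.3 dB

93.3


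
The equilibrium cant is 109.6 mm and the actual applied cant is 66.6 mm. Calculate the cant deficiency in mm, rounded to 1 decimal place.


Cant deficiency = equilibrium cant - actual cant
CD = 109.6 - 66.6
CD = 43.0 mm

43.0


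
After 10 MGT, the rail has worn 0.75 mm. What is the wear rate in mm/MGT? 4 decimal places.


Wear rate = total wear / cumulative tonnage
Rate = 0.75 / 10
Rate = 0.0750 mm/MGT

0.0750


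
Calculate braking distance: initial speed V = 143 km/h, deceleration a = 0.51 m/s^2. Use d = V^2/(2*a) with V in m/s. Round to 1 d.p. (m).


Convert speed: V = 143 / 3.6 = 39.7222 m/s
V^2 = 1577.8549
d = 1577.8549 / (2 * 0.51)
d = 1577.8549 / 1.02
d = 1546.9 m

1546.9


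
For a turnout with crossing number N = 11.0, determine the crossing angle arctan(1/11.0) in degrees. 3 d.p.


1/N = 1/11.0 = 0.090909
angle = arctan(0.090909) = 0.09066 rad
angle = 0.09066 * 180/pi = 5.194 degrees

5.194


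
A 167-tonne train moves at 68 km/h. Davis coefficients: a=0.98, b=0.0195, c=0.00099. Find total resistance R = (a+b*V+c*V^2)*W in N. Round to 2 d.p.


b*V = 0.0195 * 68 = 1.326
c*V^2 = 0.00099 * 4624 = 4.57776
R_per_t = 0.98 + 1.326 + 4.57776 = 6.88376 N/t
R_total = 6.88376 * 167 = 1149.59 N

1149.59


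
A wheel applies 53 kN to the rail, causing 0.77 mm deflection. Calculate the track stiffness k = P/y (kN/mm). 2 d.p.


Track stiffness k = P / y
k = 53 / 0.77
k = 68.83 kN/mm

68.83


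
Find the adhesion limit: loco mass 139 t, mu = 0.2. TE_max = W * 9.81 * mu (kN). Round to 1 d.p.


TE_max = W * g * mu
TE_max = 139 * 9.81 * 0.2
TE_max = 1363.59 * 0.2
TE_max = 272.7 kN

272.7


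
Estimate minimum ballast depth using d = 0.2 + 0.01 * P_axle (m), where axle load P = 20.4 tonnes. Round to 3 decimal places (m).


d = 0.2 + 0.01 * 20.4
d = 0.2 + 0.204
d = 0.404 m

0.404


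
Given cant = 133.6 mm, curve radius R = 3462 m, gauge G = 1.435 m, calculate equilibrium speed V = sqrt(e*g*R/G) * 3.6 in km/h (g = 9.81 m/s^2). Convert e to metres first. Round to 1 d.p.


Convert cant: e = 133.6 mm = 0.1336 m
V_ms = sqrt(0.1336 * 9.81 * 3462 / 1.435)
V_ms = sqrt(3161.918183) = 56.2309 m/s
V = 56.2309 * 3.6 = 202.4 km/h

202.4


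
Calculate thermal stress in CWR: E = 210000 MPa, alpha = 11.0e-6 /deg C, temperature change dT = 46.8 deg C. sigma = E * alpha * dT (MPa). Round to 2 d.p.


sigma = E * alpha * dT
sigma = 210000 * 11.0e-6 * 46.8
sigma = 2.31 * 46.8
sigma = 108.11 MPa

108.11


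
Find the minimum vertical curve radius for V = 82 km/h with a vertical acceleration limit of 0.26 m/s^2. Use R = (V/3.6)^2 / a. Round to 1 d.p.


Convert speed: V = 82 / 3.6 = 22.7778 m/s
V^2 = 518.8272 m^2/s^2
R_v = 518.8272 / 0.26
R_v = 1995.5 m

1995.5


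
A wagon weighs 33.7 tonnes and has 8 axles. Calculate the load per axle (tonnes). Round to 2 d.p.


Load per axle = total weight / number of axles
Load = 33.7 / 8
Load = 4.21 tonnes

4.21


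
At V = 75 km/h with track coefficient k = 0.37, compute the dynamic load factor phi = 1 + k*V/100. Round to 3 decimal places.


phi = 1 + k * V / 100
phi = 1 + 0.37 * 75 / 100
phi = 1 + 0.2775
phi = 1.278

1.278


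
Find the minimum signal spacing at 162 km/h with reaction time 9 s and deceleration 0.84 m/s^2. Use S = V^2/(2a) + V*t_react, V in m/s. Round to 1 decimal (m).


V = 162 / 3.6 = 45.0 m/s
Braking distance = 45.0^2 / (2*0.84) = 1205.3571 m
Sighting distance = 45.0 * 9 = 405.0 m
S = 1205.3571 + 405.0 = 1610.4 m

1610.4


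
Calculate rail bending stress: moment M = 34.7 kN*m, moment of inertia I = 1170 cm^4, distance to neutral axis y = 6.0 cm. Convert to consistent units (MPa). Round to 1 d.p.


Convert units:
M = 34.7 kN*m = 34700000 N*mm
y = 6.0 cm = 60 mm
I = 1170 cm^4 = 11700000 mm^4
sigma = 34700000 * 60 / 11700000
sigma = 177.9 MPa

177.9


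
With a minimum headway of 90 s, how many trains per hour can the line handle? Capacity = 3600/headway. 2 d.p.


Capacity = 3600 / headway
Capacity = 3600 / 90
Capacity = 40.00 trains/hour

40.00
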